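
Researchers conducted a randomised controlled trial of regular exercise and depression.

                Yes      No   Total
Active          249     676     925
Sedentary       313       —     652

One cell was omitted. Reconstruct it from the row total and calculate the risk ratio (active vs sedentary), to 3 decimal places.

0.561

The missing cell is in the unexposed row: 652 − 313 = 339.
So a = 249, b = 676, c = 313, d = 339.
RR = [a/(a+b)] / [c/(c+d)] = (249/925) / (313/652) = 0.26919/0.48006 = 0.56074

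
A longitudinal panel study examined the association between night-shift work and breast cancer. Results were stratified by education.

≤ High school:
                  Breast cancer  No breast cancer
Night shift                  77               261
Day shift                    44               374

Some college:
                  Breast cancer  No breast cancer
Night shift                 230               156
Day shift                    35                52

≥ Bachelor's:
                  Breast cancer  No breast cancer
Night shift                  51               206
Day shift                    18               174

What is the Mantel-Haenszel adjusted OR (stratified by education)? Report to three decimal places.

OR_MH = Σ(aᵢdᵢ/nᵢ) / Σ(bᵢcᵢ/nᵢ), where nᵢ is the stratum total.
Stratum 1 (≤ High school): n = 756; a·d/n = 77·374/756 = 38.0926; b·c/n = 261·44/756 = 15.1905
Stratum 2 (Some college): n = 473; a·d/n = 230·52/473 = 25.2854; b·c/n = 156·35/473 = 11.5433
Stratum 3 (≥ Bachelor's): n = 449; a·d/n = 51·174/449 = 19.7639; b·c/n = 206·18/449 = 8.2584
OR_MH = (38.0926 + 25.2854 + 19.7639) / (15.1905 + 11.5433 + 8.2584) = 83.1419 / 34.9922 = 2.37602

2.376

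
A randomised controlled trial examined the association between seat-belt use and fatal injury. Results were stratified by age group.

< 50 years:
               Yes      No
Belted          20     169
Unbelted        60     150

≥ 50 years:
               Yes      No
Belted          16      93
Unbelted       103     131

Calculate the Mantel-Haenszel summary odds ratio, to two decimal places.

0.26

OR_MH = Σ(aᵢdᵢ/nᵢ) / Σ(bᵢcᵢ/nᵢ), where nᵢ is the stratum total.
Stratum 1 (< 50 years): n = 399; a·d/n = 20·150/399 = 7.5188; b·c/n = 169·60/399 = 25.4135
Stratum 2 (≥ 50 years): n = 343; a·d/n = 16·131/343 = 6.1108; b·c/n = 93·103/343 = 27.9271
OR_MH = (7.5188 + 6.1108) / (25.4135 + 27.9271) = 13.6296 / 53.3406 = 0.25552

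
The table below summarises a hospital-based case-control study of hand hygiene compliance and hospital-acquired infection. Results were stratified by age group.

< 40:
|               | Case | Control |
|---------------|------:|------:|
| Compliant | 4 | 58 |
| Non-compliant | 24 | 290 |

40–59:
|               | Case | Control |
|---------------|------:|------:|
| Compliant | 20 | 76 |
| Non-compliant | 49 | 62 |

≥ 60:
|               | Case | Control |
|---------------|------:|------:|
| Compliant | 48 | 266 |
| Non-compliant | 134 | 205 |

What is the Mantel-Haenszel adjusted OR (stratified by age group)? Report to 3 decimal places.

OR_MH = Σ(aᵢdᵢ/nᵢ) / Σ(bᵢcᵢ/nᵢ), where nᵢ is the stratum total.
Stratum 1 (< 40): n = 376; a·d/n = 4·290/376 = 3.0851; b·c/n = 58·24/376 = 3.7021
Stratum 2 (40–59): n = 207; a·d/n = 20·62/207 = 5.9903; b·c/n = 76·49/207 = 17.9903
Stratum 3 (≥ 60): n = 653; a·d/n = 48·205/653 = 15.0689; b·c/n = 266·134/653 = 54.5850
OR_MH = (3.0851 + 5.9903 + 15.0689) / (3.7021 + 17.9903 + 54.5850) = 24.1444 / 76.2775 = 0.31653

0.317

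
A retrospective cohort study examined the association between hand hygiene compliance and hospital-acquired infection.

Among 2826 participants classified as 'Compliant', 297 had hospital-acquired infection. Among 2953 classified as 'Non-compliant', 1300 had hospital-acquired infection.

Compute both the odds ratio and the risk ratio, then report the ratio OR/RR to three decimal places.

0.626

From the description: a = 297, b = 2529, c = 1300, d = 1653.
OR = (297·1653)/(2529·1300) = 490941/3287700 = 0.14933
Risk in exposed = 297/2826 = 0.10510; risk in unexposed = 1300/2953 = 0.44023; RR = 0.23873
OR/RR = 0.14933 / 0.23873 = 0.62551
The outcome is not rare, so the OR lies further from 1 than the RR.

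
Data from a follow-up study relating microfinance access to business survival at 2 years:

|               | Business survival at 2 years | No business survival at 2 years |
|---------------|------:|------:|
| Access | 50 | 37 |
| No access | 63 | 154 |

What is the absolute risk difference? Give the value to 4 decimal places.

Cells: a = 50, b = 37, c = 63, d = 154.
Risk in exposed = 50/87 = 0.574713; risk in unexposed = 63/217 = 0.290323.
Risk difference = 0.574713 − 0.290323 = 0.284390

0.2844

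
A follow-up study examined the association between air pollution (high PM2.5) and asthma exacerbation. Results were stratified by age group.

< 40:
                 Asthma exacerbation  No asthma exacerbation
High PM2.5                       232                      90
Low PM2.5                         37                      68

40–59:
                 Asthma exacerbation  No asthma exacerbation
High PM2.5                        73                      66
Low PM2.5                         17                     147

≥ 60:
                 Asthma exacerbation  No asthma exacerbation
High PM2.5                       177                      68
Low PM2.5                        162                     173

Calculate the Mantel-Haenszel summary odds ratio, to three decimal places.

OR_MH = Σ(aᵢdᵢ/nᵢ) / Σ(bᵢcᵢ/nᵢ), where nᵢ is the stratum total.
Stratum 1 (< 40): n = 427; a·d/n = 232·68/427 = 36.9461; b·c/n = 90·37/427 = 7.7986
Stratum 2 (40–59): n = 303; a·d/n = 73·147/303 = 35.4158; b·c/n = 66·17/303 = 3.7030
Stratum 3 (≥ 60): n = 580; a·d/n = 177·173/580 = 52.7948; b·c/n = 68·162/580 = 18.9931
OR_MH = (36.9461 + 35.4158 + 52.7948) / (7.7986 + 3.7030 + 18.9931) = 125.1568 / 30.4947 = 4.10422

4.104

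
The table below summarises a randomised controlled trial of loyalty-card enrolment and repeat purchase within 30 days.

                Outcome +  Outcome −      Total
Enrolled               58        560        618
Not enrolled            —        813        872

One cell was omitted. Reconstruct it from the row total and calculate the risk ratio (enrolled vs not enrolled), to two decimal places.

The missing cell is in the unexposed row: 872 − 813 = 59.
So a = 58, b = 560, c = 59, d = 813.
RR = [a/(a+b)] / [c/(c+d)] = (58/618) / (59/872) = 0.09385/0.06766 = 1.38709

1.39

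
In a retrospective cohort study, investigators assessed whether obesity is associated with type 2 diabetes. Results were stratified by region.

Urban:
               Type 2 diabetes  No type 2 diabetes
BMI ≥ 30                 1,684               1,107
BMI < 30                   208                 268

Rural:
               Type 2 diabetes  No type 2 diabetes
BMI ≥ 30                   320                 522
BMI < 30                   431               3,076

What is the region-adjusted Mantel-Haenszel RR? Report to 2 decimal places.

RR_MH = Σ(aᵢ·n₀ᵢ/nᵢ) / Σ(cᵢ·n₁ᵢ/nᵢ), with n₁ᵢ = aᵢ+bᵢ (exposed), n₀ᵢ = cᵢ+dᵢ (unexposed), nᵢ = n₁ᵢ+n₀ᵢ.
Stratum 1 (Urban): n₁ = 2791, n₀ = 476, n = 3267; a·n₀/n = 1684·476/3267 = 245.3578; c·n₁/n = 208·2791/3267 = 177.6945
Stratum 2 (Rural): n₁ = 842, n₀ = 3507, n = 4349; a·n₀/n = 320·3507/4349 = 258.0455; c·n₁/n = 431·842/4349 = 83.4449
RR_MH = (245.3578 + 258.0455) / (177.6945 + 83.4449) = 503.4033 / 261.1395 = 1.92772

1.93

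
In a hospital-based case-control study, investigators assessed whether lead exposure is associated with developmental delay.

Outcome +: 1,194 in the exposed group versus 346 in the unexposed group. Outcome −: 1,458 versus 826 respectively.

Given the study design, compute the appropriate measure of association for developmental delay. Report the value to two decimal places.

From the description: a = 1194, b = 1458, c = 346, d = 826.
This is a hospital-based case-control study: participants were sampled on outcome status, so risks in the source population cannot be estimated directly — relative risk is not valid here. The odds ratio is the appropriate measure.
OR = (a·d)/(b·c) = (1194 × 826) / (1458 × 346) = 986244 / 504468 = 1.95502

1.96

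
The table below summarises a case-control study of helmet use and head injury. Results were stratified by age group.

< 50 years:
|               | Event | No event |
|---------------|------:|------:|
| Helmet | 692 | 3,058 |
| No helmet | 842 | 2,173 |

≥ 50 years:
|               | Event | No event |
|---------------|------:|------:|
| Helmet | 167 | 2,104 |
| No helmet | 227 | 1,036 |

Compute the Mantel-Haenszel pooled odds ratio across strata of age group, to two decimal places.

OR_MH = Σ(aᵢdᵢ/nᵢ) / Σ(bᵢcᵢ/nᵢ), where nᵢ is the stratum total.
Stratum 1 (< 50 years): n = 6765; a·d/n = 692·2173/6765 = 222.2788; b·c/n = 3058·842/6765 = 380.6114
Stratum 2 (≥ 50 years): n = 3534; a·d/n = 167·1036/3534 = 48.9564; b·c/n = 2104·227/3534 = 135.1466
OR_MH = (222.2788 + 48.9564) / (380.6114 + 135.1466) = 271.2352 / 515.7580 = 0.52590

0.53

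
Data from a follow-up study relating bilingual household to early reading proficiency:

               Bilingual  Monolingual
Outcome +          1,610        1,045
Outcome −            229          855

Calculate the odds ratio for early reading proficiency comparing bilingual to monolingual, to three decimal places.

5.752

Reading the table with exposure as columns: a = 1610 (Bilingual, case), b = 229 (Bilingual, non-case), c = 1045 (Monolingual, case), d = 855.
OR = (a·d)/(b·c) = (1610 × 855) / (229 × 1045) = 1376550 / 239305 = 5.75228
The odds of early reading proficiency are about 5.75 times as high in the bilingual group.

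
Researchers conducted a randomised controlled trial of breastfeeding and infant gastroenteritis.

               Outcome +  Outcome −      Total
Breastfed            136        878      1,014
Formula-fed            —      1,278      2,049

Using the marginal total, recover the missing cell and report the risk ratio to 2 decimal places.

0.36

The missing cell is in the unexposed row: 2049 − 1278 = 771.
So a = 136, b = 878, c = 771, d = 1278.
RR = [a/(a+b)] / [c/(c+d)] = (136/1014) / (771/2049) = 0.13412/0.37628 = 0.35644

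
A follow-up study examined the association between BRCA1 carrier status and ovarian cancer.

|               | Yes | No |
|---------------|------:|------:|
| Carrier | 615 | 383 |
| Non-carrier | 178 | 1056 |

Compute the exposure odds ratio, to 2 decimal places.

Cells: a = 615, b = 383, c = 178, d = 1056.
OR = (a·d)/(b·c) = (615 × 1056) / (383 × 178) = 649440 / 68174 = 9.52621
The odds of ovarian cancer are about 9.53 times as high in the carrier group.

9.53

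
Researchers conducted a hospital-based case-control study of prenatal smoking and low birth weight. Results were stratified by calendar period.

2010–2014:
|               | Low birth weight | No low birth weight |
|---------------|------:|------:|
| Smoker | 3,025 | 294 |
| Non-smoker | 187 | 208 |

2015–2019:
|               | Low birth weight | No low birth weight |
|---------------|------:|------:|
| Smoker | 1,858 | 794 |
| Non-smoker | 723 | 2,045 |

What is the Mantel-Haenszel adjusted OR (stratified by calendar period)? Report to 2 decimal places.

7.21

OR_MH = Σ(aᵢdᵢ/nᵢ) / Σ(bᵢcᵢ/nᵢ), where nᵢ is the stratum total.
Stratum 1 (2010–2014): n = 3714; a·d/n = 3025·208/3714 = 169.4130; b·c/n = 294·187/3714 = 14.8029
Stratum 2 (2015–2019): n = 5420; a·d/n = 1858·2045/5420 = 701.0351; b·c/n = 794·723/5420 = 105.9155
OR_MH = (169.4130 + 701.0351) / (14.8029 + 105.9155) = 870.4481 / 120.7184 = 7.21057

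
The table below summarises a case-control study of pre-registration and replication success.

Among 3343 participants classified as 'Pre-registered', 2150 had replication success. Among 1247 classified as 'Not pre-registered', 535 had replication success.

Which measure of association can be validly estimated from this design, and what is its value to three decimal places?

From the description: a = 2150, b = 1193, c = 535, d = 712.
This is a case-control study: participants were sampled on outcome status, so risks in the source population cannot be estimated directly — relative risk is not valid here. The odds ratio is the appropriate measure.
OR = (a·d)/(b·c) = (2150 × 712) / (1193 × 535) = 1530800 / 638255 = 2.39841

2.398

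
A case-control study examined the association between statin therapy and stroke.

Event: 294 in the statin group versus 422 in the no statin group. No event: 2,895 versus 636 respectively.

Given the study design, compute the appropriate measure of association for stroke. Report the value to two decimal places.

From the description: a = 294, b = 2895, c = 422, d = 636.
This is a case-control study: participants were sampled on outcome status, so risks in the source population cannot be estimated directly — relative risk is not valid here. The odds ratio is the appropriate measure.
OR = (a·d)/(b·c) = (294 × 636) / (2895 × 422) = 186984 / 1221690 = 0.15305

0.15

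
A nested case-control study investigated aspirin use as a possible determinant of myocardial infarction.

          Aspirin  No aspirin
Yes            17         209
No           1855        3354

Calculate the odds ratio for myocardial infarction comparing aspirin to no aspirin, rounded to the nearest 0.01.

Reading the table with exposure as columns: a = 17 (Aspirin, case), b = 1855 (Aspirin, non-case), c = 209 (No aspirin, case), d = 3354.
OR = (a·d)/(b·c) = (17 × 3354) / (1855 × 209) = 57018 / 387695 = 0.14707
Exposure is associated with lower odds of myocardial infarction (OR = 0.15 < 1).

0.15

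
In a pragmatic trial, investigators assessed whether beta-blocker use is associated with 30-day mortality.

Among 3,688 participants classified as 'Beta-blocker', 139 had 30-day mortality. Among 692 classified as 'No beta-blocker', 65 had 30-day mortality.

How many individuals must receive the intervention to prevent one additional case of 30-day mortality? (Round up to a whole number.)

18

Risk in treated group = 139/3688 = 0.03769; risk in control = 65/692 = 0.09393.
Absolute risk reduction = 0.09393 − 0.03769 = 0.05624
NNT = 1 / ARR = 1 / 0.05624 = 17.781 → round up → 18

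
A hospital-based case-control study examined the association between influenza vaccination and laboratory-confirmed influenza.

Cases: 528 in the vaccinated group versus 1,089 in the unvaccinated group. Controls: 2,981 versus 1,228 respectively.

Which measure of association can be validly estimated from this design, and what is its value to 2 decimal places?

From the description: a = 528, b = 2981, c = 1089, d = 1228.
This is a hospital-based case-control study: participants were sampled on outcome status, so risks in the source population cannot be estimated directly — relative risk is not valid here. The odds ratio is the appropriate measure.
OR = (a·d)/(b·c) = (528 × 1228) / (2981 × 1089) = 648384 / 3246309 = 0.19973

0.20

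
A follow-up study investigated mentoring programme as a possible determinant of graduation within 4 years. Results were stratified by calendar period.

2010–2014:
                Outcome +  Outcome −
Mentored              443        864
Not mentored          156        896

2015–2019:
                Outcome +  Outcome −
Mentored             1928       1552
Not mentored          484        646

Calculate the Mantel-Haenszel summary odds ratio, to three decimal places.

1.992

OR_MH = Σ(aᵢdᵢ/nᵢ) / Σ(bᵢcᵢ/nᵢ), where nᵢ is the stratum total.
Stratum 1 (2010–2014): n = 2359; a·d/n = 443·896/2359 = 168.2611; b·c/n = 864·156/2359 = 57.1361
Stratum 2 (2015–2019): n = 4610; a·d/n = 1928·646/4610 = 270.1709; b·c/n = 1552·484/4610 = 162.9432
OR_MH = (168.2611 + 270.1709) / (57.1361 + 162.9432) = 438.4321 / 220.0792 = 1.99216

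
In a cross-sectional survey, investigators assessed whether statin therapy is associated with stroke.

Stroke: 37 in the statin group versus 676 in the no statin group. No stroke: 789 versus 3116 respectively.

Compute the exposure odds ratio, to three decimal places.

0.216

From the description: a = 37, b = 789, c = 676, d = 3116.
OR = (a·d)/(b·c) = (37 × 3116) / (789 × 676) = 115292 / 533364 = 0.21616
Exposure is associated with lower odds of stroke (OR = 0.22 < 1).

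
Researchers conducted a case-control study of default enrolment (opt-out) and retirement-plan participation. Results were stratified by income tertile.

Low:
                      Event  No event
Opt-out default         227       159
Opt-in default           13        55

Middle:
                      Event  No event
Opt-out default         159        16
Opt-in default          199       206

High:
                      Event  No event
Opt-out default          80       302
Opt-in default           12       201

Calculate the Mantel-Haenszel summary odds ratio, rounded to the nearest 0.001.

OR_MH = Σ(aᵢdᵢ/nᵢ) / Σ(bᵢcᵢ/nᵢ), where nᵢ is the stratum total.
Stratum 1 (Low): n = 454; a·d/n = 227·55/454 = 27.5000; b·c/n = 159·13/454 = 4.5529
Stratum 2 (Middle): n = 580; a·d/n = 159·206/580 = 56.4724; b·c/n = 16·199/580 = 5.4897
Stratum 3 (High): n = 595; a·d/n = 80·201/595 = 27.0252; b·c/n = 302·12/595 = 6.0908
OR_MH = (27.5000 + 56.4724 + 27.0252) / (4.5529 + 5.4897 + 6.0908) = 110.9976 / 16.1333 = 6.88004

6.880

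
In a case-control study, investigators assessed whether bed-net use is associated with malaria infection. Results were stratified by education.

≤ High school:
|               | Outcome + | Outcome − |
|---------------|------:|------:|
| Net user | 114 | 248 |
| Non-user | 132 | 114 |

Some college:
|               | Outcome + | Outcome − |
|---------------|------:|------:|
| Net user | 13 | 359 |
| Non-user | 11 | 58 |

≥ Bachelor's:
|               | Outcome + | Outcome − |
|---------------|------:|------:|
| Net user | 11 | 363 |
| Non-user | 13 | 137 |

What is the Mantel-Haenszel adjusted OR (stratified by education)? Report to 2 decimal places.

OR_MH = Σ(aᵢdᵢ/nᵢ) / Σ(bᵢcᵢ/nᵢ), where nᵢ is the stratum total.
Stratum 1 (≤ High school): n = 608; a·d/n = 114·114/608 = 21.3750; b·c/n = 248·132/608 = 53.8421
Stratum 2 (Some college): n = 441; a·d/n = 13·58/441 = 1.7098; b·c/n = 359·11/441 = 8.9546
Stratum 3 (≥ Bachelor's): n = 524; a·d/n = 11·137/524 = 2.8760; b·c/n = 363·13/524 = 9.0057
OR_MH = (21.3750 + 1.7098 + 2.8760) / (53.8421 + 8.9546 + 9.0057) = 25.9607 / 71.8025 = 0.36156

0.36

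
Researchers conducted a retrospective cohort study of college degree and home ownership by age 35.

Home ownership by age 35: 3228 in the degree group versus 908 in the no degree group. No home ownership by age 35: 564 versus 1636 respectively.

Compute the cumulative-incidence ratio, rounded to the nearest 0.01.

2.39

From the description: a = 3228, b = 564, c = 908, d = 1636.
Risk in exposed = 3228/3792 = 0.85127; risk in unexposed = 908/2544 = 0.35692.
RR = 0.85127 / 0.35692 = 2.38504
The risk among the exposed is 2.39 times that among the unexposed.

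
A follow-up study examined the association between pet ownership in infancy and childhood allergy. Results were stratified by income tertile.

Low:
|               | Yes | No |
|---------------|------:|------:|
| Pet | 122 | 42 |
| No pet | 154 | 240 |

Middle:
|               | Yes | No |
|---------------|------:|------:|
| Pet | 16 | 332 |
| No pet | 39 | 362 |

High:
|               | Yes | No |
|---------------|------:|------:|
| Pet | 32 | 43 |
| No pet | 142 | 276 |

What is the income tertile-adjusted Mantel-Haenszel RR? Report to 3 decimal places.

1.434

RR_MH = Σ(aᵢ·n₀ᵢ/nᵢ) / Σ(cᵢ·n₁ᵢ/nᵢ), with n₁ᵢ = aᵢ+bᵢ (exposed), n₀ᵢ = cᵢ+dᵢ (unexposed), nᵢ = n₁ᵢ+n₀ᵢ.
Stratum 1 (Low): n₁ = 164, n₀ = 394, n = 558; a·n₀/n = 122·394/558 = 86.1434; c·n₁/n = 154·164/558 = 45.2616
Stratum 2 (Middle): n₁ = 348, n₀ = 401, n = 749; a·n₀/n = 16·401/749 = 8.5661; c·n₁/n = 39·348/749 = 18.1202
Stratum 3 (High): n₁ = 75, n₀ = 418, n = 493; a·n₀/n = 32·418/493 = 27.1318; c·n₁/n = 142·75/493 = 21.6024
RR_MH = (86.1434 + 8.5661 + 27.1318) / (45.2616 + 18.1202 + 21.6024) = 121.8413 / 84.9842 = 1.43369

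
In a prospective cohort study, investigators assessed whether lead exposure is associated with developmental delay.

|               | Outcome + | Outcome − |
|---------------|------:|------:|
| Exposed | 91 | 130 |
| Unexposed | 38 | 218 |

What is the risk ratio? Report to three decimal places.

2.774

Cells: a = 91, b = 130, c = 38, d = 218.
Risk in exposed = 91/221 = 0.41176; risk in unexposed = 38/256 = 0.14844.
RR = 0.41176 / 0.14844 = 2.77399
The risk among the exposed is 2.77 times that among the unexposed.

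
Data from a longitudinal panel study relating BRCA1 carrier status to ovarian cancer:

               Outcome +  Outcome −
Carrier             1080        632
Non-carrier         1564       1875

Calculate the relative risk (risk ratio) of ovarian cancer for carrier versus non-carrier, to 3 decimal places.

Cells: a = 1080, b = 632, c = 1564, d = 1875.
Risk in exposed = 1080/1712 = 0.63084; risk in unexposed = 1564/3439 = 0.45478.
RR = 0.63084 / 0.45478 = 1.38712
The risk among the exposed is 1.39 times that among the unexposed.

1.387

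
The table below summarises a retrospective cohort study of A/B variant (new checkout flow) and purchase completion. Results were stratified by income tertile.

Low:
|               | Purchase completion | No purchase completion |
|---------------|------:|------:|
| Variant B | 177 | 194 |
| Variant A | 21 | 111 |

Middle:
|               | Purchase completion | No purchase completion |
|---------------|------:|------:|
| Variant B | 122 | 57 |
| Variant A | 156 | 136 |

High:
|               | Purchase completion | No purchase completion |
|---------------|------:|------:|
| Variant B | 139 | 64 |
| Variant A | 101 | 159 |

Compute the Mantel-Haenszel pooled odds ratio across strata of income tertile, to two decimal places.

2.98

OR_MH = Σ(aᵢdᵢ/nᵢ) / Σ(bᵢcᵢ/nᵢ), where nᵢ is the stratum total.
Stratum 1 (Low): n = 503; a·d/n = 177·111/503 = 39.0596; b·c/n = 194·21/503 = 8.0994
Stratum 2 (Middle): n = 471; a·d/n = 122·136/471 = 35.2272; b·c/n = 57·156/471 = 18.8790
Stratum 3 (High): n = 463; a·d/n = 139·159/463 = 47.7343; b·c/n = 64·101/463 = 13.9611
OR_MH = (39.0596 + 35.2272 + 47.7343) / (8.0994 + 18.8790 + 13.9611) = 122.0212 / 40.9395 = 2.98052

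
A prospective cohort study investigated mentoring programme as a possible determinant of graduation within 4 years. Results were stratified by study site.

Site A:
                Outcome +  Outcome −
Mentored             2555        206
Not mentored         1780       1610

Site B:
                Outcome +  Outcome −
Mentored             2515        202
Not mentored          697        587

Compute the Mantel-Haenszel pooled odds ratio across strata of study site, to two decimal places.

10.95

OR_MH = Σ(aᵢdᵢ/nᵢ) / Σ(bᵢcᵢ/nᵢ), where nᵢ is the stratum total.
Stratum 1 (Site A): n = 6151; a·d/n = 2555·1610/6151 = 668.7612; b·c/n = 206·1780/6151 = 59.6131
Stratum 2 (Site B): n = 4001; a·d/n = 2515·587/4001 = 368.9840; b·c/n = 202·697/4001 = 35.1897
OR_MH = (668.7612 + 368.9840) / (59.6131 + 35.1897) = 1037.7452 / 94.8028 = 10.94636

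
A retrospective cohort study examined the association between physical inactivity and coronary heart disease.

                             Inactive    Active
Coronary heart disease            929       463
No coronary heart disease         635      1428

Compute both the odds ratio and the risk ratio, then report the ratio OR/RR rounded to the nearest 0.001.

Reading the table with exposure as columns: a = 929 (Inactive, case), b = 635 (Inactive, non-case), c = 463 (Active, case), d = 1428.
OR = (929·1428)/(635·463) = 1326612/294005 = 4.51221
Risk in exposed = 929/1564 = 0.59399; risk in unexposed = 463/1891 = 0.24484; RR = 2.42599
OR/RR = 4.51221 / 2.42599 = 1.85994
The outcome is not rare, so the OR lies further from 1 than the RR.

1.860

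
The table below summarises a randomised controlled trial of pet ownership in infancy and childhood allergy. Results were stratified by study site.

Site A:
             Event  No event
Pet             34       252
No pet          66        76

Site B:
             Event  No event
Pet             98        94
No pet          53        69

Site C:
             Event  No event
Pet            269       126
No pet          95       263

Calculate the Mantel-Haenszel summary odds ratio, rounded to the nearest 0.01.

1.72

OR_MH = Σ(aᵢdᵢ/nᵢ) / Σ(bᵢcᵢ/nᵢ), where nᵢ is the stratum total.
Stratum 1 (Site A): n = 428; a·d/n = 34·76/428 = 6.0374; b·c/n = 252·66/428 = 38.8598
Stratum 2 (Site B): n = 314; a·d/n = 98·69/314 = 21.5350; b·c/n = 94·53/314 = 15.8662
Stratum 3 (Site C): n = 753; a·d/n = 269·263/753 = 93.9535; b·c/n = 126·95/753 = 15.8964
OR_MH = (6.0374 + 21.5350 + 93.9535) / (38.8598 + 15.8662 + 15.8964) = 121.5259 / 70.6225 = 1.72078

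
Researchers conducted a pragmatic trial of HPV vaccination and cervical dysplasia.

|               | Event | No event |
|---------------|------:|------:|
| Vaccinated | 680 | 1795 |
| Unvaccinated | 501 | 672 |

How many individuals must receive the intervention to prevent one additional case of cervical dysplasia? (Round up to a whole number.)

7

Risk in treated group = 680/2475 = 0.27475; risk in control = 501/1173 = 0.42711.
Absolute risk reduction = 0.42711 − 0.27475 = 0.15236
NNT = 1 / ARR = 1 / 0.15236 = 6.563 → round up → 7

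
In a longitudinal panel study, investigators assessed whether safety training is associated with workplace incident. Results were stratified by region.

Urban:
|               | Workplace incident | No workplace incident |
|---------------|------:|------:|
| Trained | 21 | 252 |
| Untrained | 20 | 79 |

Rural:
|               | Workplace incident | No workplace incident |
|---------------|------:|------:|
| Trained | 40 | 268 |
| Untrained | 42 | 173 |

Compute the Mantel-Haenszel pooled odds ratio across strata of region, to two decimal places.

OR_MH = Σ(aᵢdᵢ/nᵢ) / Σ(bᵢcᵢ/nᵢ), where nᵢ is the stratum total.
Stratum 1 (Urban): n = 372; a·d/n = 21·79/372 = 4.4597; b·c/n = 252·20/372 = 13.5484
Stratum 2 (Rural): n = 523; a·d/n = 40·173/523 = 13.2314; b·c/n = 268·42/523 = 21.5220
OR_MH = (4.4597 + 13.2314) / (13.5484 + 21.5220) = 17.6910 / 35.0704 = 0.50444

0.50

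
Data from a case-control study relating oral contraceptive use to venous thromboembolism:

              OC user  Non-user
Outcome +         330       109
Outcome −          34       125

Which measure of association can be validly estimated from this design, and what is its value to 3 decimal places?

11.131

Reading the table with exposure as columns: a = 330 (OC user, case), b = 34 (OC user, non-case), c = 109 (Non-user, case), d = 125.
This is a case-control study: participants were sampled on outcome status, so risks in the source population cannot be estimated directly — relative risk is not valid here. The odds ratio is the appropriate measure.
OR = (a·d)/(b·c) = (330 × 125) / (34 × 109) = 41250 / 3706 = 11.13060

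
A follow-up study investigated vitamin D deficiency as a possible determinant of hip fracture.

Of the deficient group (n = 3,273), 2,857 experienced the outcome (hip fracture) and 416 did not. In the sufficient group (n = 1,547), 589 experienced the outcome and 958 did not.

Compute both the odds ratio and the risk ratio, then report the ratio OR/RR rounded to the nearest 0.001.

4.872

From the description: a = 2857, b = 416, c = 589, d = 958.
OR = (2857·958)/(416·589) = 2737006/245024 = 11.17036
Risk in exposed = 2857/3273 = 0.87290; risk in unexposed = 589/1547 = 0.38074; RR = 2.29266
OR/RR = 11.17036 / 2.29266 = 4.87223
The outcome is not rare, so the OR lies further from 1 than the RR.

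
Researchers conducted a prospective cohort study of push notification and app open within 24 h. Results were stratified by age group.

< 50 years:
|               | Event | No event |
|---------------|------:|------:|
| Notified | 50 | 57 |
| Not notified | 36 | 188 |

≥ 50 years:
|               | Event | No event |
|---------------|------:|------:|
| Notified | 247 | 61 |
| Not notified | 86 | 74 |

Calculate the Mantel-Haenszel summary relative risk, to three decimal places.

1.733

RR_MH = Σ(aᵢ·n₀ᵢ/nᵢ) / Σ(cᵢ·n₁ᵢ/nᵢ), with n₁ᵢ = aᵢ+bᵢ (exposed), n₀ᵢ = cᵢ+dᵢ (unexposed), nᵢ = n₁ᵢ+n₀ᵢ.
Stratum 1 (< 50 years): n₁ = 107, n₀ = 224, n = 331; a·n₀/n = 50·224/331 = 33.8369; c·n₁/n = 36·107/331 = 11.6375
Stratum 2 (≥ 50 years): n₁ = 308, n₀ = 160, n = 468; a·n₀/n = 247·160/468 = 84.4444; c·n₁/n = 86·308/468 = 56.5983
RR_MH = (33.8369 + 84.4444) / (11.6375 + 56.5983) = 118.2813 / 68.2358 = 1.73342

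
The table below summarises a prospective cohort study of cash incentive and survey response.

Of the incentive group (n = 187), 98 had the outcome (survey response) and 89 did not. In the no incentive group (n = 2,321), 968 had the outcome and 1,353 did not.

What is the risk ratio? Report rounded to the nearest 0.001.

1.257

From the description: a = 98, b = 89, c = 968, d = 1353.
Risk in exposed = 98/187 = 0.52406; risk in unexposed = 968/2321 = 0.41706.
RR = 0.52406 / 0.41706 = 1.25656
The risk among the exposed is 1.26 times that among the unexposed.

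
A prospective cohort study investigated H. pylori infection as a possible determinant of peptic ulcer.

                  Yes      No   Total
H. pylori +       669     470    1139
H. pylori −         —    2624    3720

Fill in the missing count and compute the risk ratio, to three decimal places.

The missing cell is in the unexposed row: 3720 − 2624 = 1096.
So a = 669, b = 470, c = 1096, d = 2624.
RR = [a/(a+b)] / [c/(c+d)] = (669/1139) / (1096/3720) = 0.58736/0.29462 = 1.99359

1.994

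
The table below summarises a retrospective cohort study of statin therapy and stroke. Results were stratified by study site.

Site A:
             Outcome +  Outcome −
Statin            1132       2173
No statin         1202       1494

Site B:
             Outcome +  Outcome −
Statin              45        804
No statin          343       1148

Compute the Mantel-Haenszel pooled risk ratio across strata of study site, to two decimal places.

0.68

RR_MH = Σ(aᵢ·n₀ᵢ/nᵢ) / Σ(cᵢ·n₁ᵢ/nᵢ), with n₁ᵢ = aᵢ+bᵢ (exposed), n₀ᵢ = cᵢ+dᵢ (unexposed), nᵢ = n₁ᵢ+n₀ᵢ.
Stratum 1 (Site A): n₁ = 3305, n₀ = 2696, n = 6001; a·n₀/n = 1132·2696/6001 = 508.5606; c·n₁/n = 1202·3305/6001 = 661.9913
Stratum 2 (Site B): n₁ = 849, n₀ = 1491, n = 2340; a·n₀/n = 45·1491/2340 = 28.6731; c·n₁/n = 343·849/2340 = 124.4474
RR_MH = (508.5606 + 28.6731) / (661.9913 + 124.4474) = 537.2337 / 786.4388 = 0.68312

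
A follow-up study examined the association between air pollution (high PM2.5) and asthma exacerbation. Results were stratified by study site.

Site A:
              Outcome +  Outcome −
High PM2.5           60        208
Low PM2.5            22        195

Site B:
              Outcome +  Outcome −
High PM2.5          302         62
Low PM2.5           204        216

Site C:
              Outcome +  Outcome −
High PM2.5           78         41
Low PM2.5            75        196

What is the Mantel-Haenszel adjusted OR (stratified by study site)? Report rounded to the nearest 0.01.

OR_MH = Σ(aᵢdᵢ/nᵢ) / Σ(bᵢcᵢ/nᵢ), where nᵢ is the stratum total.
Stratum 1 (Site A): n = 485; a·d/n = 60·195/485 = 24.1237; b·c/n = 208·22/485 = 9.4351
Stratum 2 (Site B): n = 784; a·d/n = 302·216/784 = 83.2041; b·c/n = 62·204/784 = 16.1327
Stratum 3 (Site C): n = 390; a·d/n = 78·196/390 = 39.2000; b·c/n = 41·75/390 = 7.8846
OR_MH = (24.1237 + 83.2041 + 39.2000) / (9.4351 + 16.1327 + 7.8846) = 146.5278 / 33.4523 = 4.38020

4.38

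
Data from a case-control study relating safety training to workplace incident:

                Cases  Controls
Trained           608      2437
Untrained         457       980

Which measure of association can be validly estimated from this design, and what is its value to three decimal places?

0.535

Cells: a = 608, b = 2437, c = 457, d = 980.
This is a case-control study: participants were sampled on outcome status, so risks in the source population cannot be estimated directly — relative risk is not valid here. The odds ratio is the appropriate measure.
OR = (a·d)/(b·c) = (608 × 980) / (2437 × 457) = 595840 / 1113709 = 0.53501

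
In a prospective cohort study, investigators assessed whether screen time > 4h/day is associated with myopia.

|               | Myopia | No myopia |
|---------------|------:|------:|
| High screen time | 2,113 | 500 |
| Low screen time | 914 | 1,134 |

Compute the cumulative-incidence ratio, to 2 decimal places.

Cells: a = 2113, b = 500, c = 914, d = 1134.
Risk in exposed = 2113/2613 = 0.80865; risk in unexposed = 914/2048 = 0.44629.
RR = 0.80865 / 0.44629 = 1.81194
The risk among the exposed is 1.81 times that among the unexposed.

1.81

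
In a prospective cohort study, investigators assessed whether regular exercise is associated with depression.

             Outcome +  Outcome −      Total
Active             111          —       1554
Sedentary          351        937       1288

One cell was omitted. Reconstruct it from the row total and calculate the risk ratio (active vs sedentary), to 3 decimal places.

0.262

The missing cell is in the exposed row: 1554 − 111 = 1443.
So a = 111, b = 1443, c = 351, d = 937.
RR = [a/(a+b)] / [c/(c+d)] = (111/1554) / (351/1288) = 0.07143/0.27252 = 0.26211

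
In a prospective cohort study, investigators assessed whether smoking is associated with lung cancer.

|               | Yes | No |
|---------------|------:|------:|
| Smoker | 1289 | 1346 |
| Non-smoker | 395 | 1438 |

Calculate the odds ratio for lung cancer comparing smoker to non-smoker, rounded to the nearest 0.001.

3.486

Cells: a = 1289, b = 1346, c = 395, d = 1438.
OR = (a·d)/(b·c) = (1289 × 1438) / (1346 × 395) = 1853582 / 531670 = 3.48634
The odds of lung cancer are about 3.49 times as high in the smoker group.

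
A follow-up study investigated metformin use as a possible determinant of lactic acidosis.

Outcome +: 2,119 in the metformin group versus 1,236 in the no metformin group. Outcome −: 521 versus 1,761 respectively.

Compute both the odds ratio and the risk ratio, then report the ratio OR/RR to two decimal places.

From the description: a = 2119, b = 521, c = 1236, d = 1761.
OR = (2119·1761)/(521·1236) = 3731559/643956 = 5.79474
Risk in exposed = 2119/2640 = 0.80265; risk in unexposed = 1236/2997 = 0.41241; RR = 1.94624
OR/RR = 5.79474 / 1.94624 = 2.97741
The outcome is not rare, so the OR lies further from 1 than the RR.

2.98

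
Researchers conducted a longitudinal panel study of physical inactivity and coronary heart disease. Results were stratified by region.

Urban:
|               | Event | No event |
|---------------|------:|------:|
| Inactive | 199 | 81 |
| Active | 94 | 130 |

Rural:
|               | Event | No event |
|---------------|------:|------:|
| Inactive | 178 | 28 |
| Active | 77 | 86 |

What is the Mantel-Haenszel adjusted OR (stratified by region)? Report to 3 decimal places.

OR_MH = Σ(aᵢdᵢ/nᵢ) / Σ(bᵢcᵢ/nᵢ), where nᵢ is the stratum total.
Stratum 1 (Urban): n = 504; a·d/n = 199·130/504 = 51.3294; b·c/n = 81·94/504 = 15.1071
Stratum 2 (Rural): n = 369; a·d/n = 178·86/369 = 41.4851; b·c/n = 28·77/369 = 5.8428
OR_MH = (51.3294 + 41.4851) / (15.1071 + 5.8428) = 92.8145 / 20.9500 = 4.43029

4.430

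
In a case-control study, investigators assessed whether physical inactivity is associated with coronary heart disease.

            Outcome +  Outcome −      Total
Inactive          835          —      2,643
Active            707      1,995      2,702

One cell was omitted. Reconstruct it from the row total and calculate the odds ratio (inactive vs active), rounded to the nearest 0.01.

1.30

The missing cell is in the exposed row: 2643 − 835 = 1808.
So a = 835, b = 1808, c = 707, d = 1995.
OR = (a·d)/(b·c) = (835 × 1995) / (1808 × 707) = 1665825 / 1278256 = 1.30320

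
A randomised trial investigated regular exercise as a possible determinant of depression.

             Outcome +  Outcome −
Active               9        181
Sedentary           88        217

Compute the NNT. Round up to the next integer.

5

Risk in treated group = 9/190 = 0.04737; risk in control = 88/305 = 0.28852.
Absolute risk reduction = 0.28852 − 0.04737 = 0.24116
NNT = 1 / ARR = 1 / 0.24116 = 4.147 → round up → 5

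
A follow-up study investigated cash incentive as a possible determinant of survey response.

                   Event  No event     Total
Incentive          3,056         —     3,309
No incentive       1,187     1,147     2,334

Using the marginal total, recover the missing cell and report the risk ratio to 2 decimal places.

The missing cell is in the exposed row: 3309 − 3056 = 253.
So a = 3056, b = 253, c = 1187, d = 1147.
RR = [a/(a+b)] / [c/(c+d)] = (3056/3309) / (1187/2334) = 0.92354/0.50857 = 1.81596

1.82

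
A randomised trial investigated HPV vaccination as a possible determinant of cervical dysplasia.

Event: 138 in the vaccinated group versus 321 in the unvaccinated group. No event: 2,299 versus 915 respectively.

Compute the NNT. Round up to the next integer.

Risk in treated group = 138/2437 = 0.05663; risk in control = 321/1236 = 0.25971.
Absolute risk reduction = 0.25971 − 0.05663 = 0.20308
NNT = 1 / ARR = 1 / 0.20308 = 4.924 → round up → 5

5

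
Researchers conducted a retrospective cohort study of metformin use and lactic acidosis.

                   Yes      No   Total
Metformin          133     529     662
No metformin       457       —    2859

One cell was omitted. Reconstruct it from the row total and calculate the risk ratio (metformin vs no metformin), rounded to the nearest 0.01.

The missing cell is in the unexposed row: 2859 − 457 = 2402.
So a = 133, b = 529, c = 457, d = 2402.
RR = [a/(a+b)] / [c/(c+d)] = (133/662) / (457/2859) = 0.20091/0.15985 = 1.25687

1.26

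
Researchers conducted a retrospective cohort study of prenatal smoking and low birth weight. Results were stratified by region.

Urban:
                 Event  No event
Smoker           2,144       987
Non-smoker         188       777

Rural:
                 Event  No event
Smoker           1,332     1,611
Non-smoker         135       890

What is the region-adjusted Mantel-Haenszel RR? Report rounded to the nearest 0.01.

RR_MH = Σ(aᵢ·n₀ᵢ/nᵢ) / Σ(cᵢ·n₁ᵢ/nᵢ), with n₁ᵢ = aᵢ+bᵢ (exposed), n₀ᵢ = cᵢ+dᵢ (unexposed), nᵢ = n₁ᵢ+n₀ᵢ.
Stratum 1 (Urban): n₁ = 3131, n₀ = 965, n = 4096; a·n₀/n = 2144·965/4096 = 505.1172; c·n₁/n = 188·3131/4096 = 143.7080
Stratum 2 (Rural): n₁ = 2943, n₀ = 1025, n = 3968; a·n₀/n = 1332·1025/3968 = 344.0776; c·n₁/n = 135·2943/3968 = 100.1273
RR_MH = (505.1172 + 344.0776) / (143.7080 + 100.1273) = 849.1948 / 243.8353 = 3.48266

3.48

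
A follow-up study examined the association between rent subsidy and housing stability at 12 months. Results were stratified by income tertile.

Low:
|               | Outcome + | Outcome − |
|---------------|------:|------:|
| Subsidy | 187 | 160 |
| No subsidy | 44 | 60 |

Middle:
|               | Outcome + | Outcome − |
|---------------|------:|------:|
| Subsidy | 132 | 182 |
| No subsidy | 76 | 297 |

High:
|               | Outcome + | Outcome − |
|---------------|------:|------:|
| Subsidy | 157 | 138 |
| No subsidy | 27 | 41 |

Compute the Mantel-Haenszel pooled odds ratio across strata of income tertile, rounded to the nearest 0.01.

OR_MH = Σ(aᵢdᵢ/nᵢ) / Σ(bᵢcᵢ/nᵢ), where nᵢ is the stratum total.
Stratum 1 (Low): n = 451; a·d/n = 187·60/451 = 24.8780; b·c/n = 160·44/451 = 15.6098
Stratum 2 (Middle): n = 687; a·d/n = 132·297/687 = 57.0655; b·c/n = 182·76/687 = 20.1339
Stratum 3 (High): n = 363; a·d/n = 157·41/363 = 17.7328; b·c/n = 138·27/363 = 10.2645
OR_MH = (24.8780 + 57.0655 + 17.7328) / (15.6098 + 20.1339 + 10.2645) = 99.6763 / 46.0081 = 2.16649

2.17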